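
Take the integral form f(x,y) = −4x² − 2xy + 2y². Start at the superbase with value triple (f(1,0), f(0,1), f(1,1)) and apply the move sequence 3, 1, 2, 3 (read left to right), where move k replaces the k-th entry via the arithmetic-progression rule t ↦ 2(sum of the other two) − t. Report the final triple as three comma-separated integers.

start (-4,2,-4) = (f(1,0),f(0,1),f(1,1))
replace slot 3: 2·((-4)+2) − (-4) = 0 → (-4,2,0)
replace slot 1: 2·(2+0) − (-4) = 8 → (8,2,0)
replace slot 2: 2·(8+0) − 2 = 14 → (8,14,0)
replace slot 3: 2·(8+14) − 0 = 44 → (8,14,44)

8,14,44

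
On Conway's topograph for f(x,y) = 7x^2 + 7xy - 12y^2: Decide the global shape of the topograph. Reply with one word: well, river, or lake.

D = b²−4ac = 7² − 4·7·(-12) = 385
D > 0 non-square ⇒ indefinite ⇒ periodic river

river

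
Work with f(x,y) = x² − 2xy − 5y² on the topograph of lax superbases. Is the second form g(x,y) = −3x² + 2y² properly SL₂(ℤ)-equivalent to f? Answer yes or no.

D₁ = 24, D₂ = 24
river cycle of f (length 2): (1, 4, -2), (-2, 4, 1)
river cycle of g (length 2): (2, 4, -1), (-1, 4, 2)
cycles differ ⇒ inequivalent

no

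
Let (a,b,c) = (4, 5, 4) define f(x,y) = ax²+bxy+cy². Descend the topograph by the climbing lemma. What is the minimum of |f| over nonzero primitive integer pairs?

translate: b→-3 (≡5 mod 8), so (4,5,4)→(4,-3,3)
flip: (4,-3,3)→(3,3,4)
reduced (well bottom): (3,3,4) with a≤c, −a<b≤a
well minimum = a = 3

3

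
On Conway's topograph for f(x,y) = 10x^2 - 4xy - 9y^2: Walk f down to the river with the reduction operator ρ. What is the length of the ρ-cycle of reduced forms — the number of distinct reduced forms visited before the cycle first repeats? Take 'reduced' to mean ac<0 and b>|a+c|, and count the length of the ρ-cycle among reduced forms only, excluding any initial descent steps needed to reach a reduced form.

D = 376, ⌊√D⌋ = 19
descent: ρ → (-9,4,10)  [lands on river]
river: ρ → (10,16,-3)
river: ρ → (-3,14,15)
river: ρ → (15,16,-2)
river: ρ → (-2,16,15)
river: ρ → (15,14,-3)
river: ρ → (-3,16,10)
river: ρ → (10,4,-9)
river: ρ → (-9,14,5)
river: ρ → (5,16,-6)
river: ρ → (-6,8,13)
river: ρ → (13,18,-1)
river: ρ → (-1,18,13)
river: ρ → (13,8,-6)
river: ρ → (-6,16,5)
river: ρ → (5,14,-9)
ρ-cycle length = 16 (tail of 1 descent step not counted)

16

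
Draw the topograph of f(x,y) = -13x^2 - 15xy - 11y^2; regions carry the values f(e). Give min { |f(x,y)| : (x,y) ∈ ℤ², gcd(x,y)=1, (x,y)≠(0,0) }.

translate: b→-11 (≡15 mod 26), so (13,15,11)→(13,-11,9)
flip: (13,-11,9)→(9,11,13)
translate: b→-7 (≡11 mod 18), so (9,11,13)→(9,-7,11)
reduced (well bottom): (9,-7,11) with a≤c, −a<b≤a
well minimum |f| = |-9| = 9 (negative-definite)

9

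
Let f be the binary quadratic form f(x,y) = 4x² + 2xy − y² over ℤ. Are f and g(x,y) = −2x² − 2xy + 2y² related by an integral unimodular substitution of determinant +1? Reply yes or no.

D₁ = 20, D₂ = 20
river cycle of f (length 2): (-1, 4, 1), (1, 4, -1)
river cycle of g (length 2): (2, 2, -2), (-2, 2, 2)
cycles differ ⇒ inequivalent

no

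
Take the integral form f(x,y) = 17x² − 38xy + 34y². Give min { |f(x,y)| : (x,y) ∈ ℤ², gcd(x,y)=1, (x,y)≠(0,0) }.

translate: b→-4 (≡-38 mod 34), so (17,-38,34)→(17,-4,13)
flip: (17,-4,13)→(13,4,17)
reduced (well bottom): (13,4,17) with a≤c, −a<b≤a
well minimum = a = 13

13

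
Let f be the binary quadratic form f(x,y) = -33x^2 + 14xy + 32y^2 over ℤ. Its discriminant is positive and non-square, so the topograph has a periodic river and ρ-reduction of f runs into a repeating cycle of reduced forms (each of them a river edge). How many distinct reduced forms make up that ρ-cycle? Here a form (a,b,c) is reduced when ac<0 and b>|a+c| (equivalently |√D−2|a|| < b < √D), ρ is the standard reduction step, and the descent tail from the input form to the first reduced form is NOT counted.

D = 4420, ⌊√D⌋ = 66
river: ρ → (32,50,-15)
river: ρ → (-15,40,47)
river: ρ → (47,54,-8)
river: ρ → (-8,58,33)
river: ρ → (33,8,-33)
river: ρ → (-33,58,8)
river: ρ → (8,54,-47)
river: ρ → (-47,40,15)
river: ρ → (15,50,-32)
river: ρ → (-32,14,33)
river: ρ → (33,52,-13)
river: ρ → (-13,52,33)
river: ρ → (33,14,-32)
river: ρ → (-32,50,15)
river: ρ → (15,40,-47)
river: ρ → (-47,54,8)
river: ρ → (8,58,-33)
river: ρ → (-33,8,33)
river: ρ → (33,58,-8)
river: ρ → (-8,54,47)
river: ρ → (47,40,-15)
river: ρ → (-15,50,32)
river: ρ → (32,14,-33)
river: ρ → (-33,52,13)
river: ρ → (13,52,-33)
river: ρ → (-33,14,32)
ρ-cycle length = 26 (tail of 0 descent steps not counted)

26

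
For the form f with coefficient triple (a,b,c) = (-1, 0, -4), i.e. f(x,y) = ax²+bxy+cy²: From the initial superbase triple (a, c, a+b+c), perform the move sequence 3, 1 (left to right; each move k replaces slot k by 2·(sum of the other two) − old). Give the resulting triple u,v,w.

start (-1,-4,-5) = (f(1,0),f(0,1),f(1,1))
replace slot 3: 2·((-1)+(-4)) − (-5) = -5 → (-1,-4,-5)
replace slot 1: 2·((-4)+(-5)) − (-1) = -17 → (-17,-4,-5)

-17,-4,-5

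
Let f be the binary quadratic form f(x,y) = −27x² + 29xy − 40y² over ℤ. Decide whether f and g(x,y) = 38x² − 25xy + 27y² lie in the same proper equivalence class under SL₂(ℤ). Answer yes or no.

D₁ = -3479, D₂ = -3479
f is negative-definite; reduce −f:
−f: translate: b→25 (≡-29 mod 54), so (27,-29,40)→(27,25,38)
−f: reduced (well bottom): (27,25,38) with a≤c, −a<b≤a
flip sign back: reduced form of f is (-27,-25,-38)
g: flip: (38,-25,27)→(27,25,38)
g: reduced (well bottom): (27,25,38) with a≤c, −a<b≤a
reduced forms (-27, -25, -38) vs (27, 25, 38) ⇒ inequivalent

no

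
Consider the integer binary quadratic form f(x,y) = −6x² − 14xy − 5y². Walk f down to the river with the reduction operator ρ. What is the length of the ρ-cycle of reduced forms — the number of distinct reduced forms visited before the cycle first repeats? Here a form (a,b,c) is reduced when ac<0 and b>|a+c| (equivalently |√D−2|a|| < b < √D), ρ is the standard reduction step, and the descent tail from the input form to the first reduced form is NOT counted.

D = 76, ⌊√D⌋ = 8
descent: ρ → (-5,4,3)  [lands on river]
river: ρ → (3,8,-1)
river: ρ → (-1,8,3)
river: ρ → (3,4,-5)
river: ρ → (-5,6,2)
river: ρ → (2,6,-5)
ρ-cycle length = 6 (tail of 1 descent step not counted)

6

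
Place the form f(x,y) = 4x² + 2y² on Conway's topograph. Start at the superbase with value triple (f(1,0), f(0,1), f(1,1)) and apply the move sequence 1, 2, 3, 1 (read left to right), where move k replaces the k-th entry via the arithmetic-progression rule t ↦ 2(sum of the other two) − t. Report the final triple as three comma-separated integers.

start (4,2,6) = (f(1,0),f(0,1),f(1,1))
replace slot 1: 2·(2+6) − 4 = 12 → (12,2,6)
replace slot 2: 2·(12+6) − 2 = 34 → (12,34,6)
replace slot 3: 2·(12+34) − 6 = 86 → (12,34,86)
replace slot 1: 2·(34+86) − 12 = 228 → (228,34,86)

228,34,86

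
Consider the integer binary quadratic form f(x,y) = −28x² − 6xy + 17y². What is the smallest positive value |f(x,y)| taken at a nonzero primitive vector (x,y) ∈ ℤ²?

descent: ρ → (17,40,-5)  [lands on river]
river: ρ → (-5,40,17)
river: ρ → (17,28,-17)
river: ρ → (-17,40,5)
river: ρ → (5,40,-17)
river: ρ → (-17,28,17)
closes: descent 1, river 6
min |a| on river = 5

5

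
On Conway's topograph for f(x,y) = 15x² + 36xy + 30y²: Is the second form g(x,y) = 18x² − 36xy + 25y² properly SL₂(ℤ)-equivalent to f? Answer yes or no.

D₁ = -504, D₂ = -504
f: translate: b→6 (≡36 mod 30), so (15,36,30)→(15,6,9)
f: flip: (15,6,9)→(9,-6,15)
f: reduced (well bottom): (9,-6,15) with a≤c, −a<b≤a
g: translate: b→0 (≡-36 mod 36), so (18,-36,25)→(18,0,7)
g: flip: (18,0,7)→(7,0,18)
g: reduced (well bottom): (7,0,18) with a≤c, −a<b≤a
reduced forms (9, -6, 15) vs (7, 0, 18) ⇒ inequivalent

no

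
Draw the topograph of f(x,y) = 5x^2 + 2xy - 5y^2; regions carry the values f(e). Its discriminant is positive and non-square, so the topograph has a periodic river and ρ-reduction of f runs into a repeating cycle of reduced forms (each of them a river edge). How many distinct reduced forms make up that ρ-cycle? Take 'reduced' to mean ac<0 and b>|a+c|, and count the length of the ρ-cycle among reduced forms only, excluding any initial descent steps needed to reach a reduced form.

D = 104, ⌊√D⌋ = 10
river: ρ → (-5,8,2)
river: ρ → (2,8,-5)
river: ρ → (-5,2,5)
river: ρ → (5,8,-2)
river: ρ → (-2,8,5)
river: ρ → (5,2,-5)
ρ-cycle length = 6 (tail of 0 descent steps not counted)

6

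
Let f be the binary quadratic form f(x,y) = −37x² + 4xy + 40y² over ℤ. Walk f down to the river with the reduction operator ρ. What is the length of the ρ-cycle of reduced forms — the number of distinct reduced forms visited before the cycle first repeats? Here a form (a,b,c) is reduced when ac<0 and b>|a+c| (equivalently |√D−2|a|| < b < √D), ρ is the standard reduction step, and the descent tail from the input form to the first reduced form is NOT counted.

D = 5936, ⌊√D⌋ = 77
river: ρ → (40,76,-1)
river: ρ → (-1,76,40)
river: ρ → (40,4,-37)
river: ρ → (-37,70,7)
river: ρ → (7,70,-37)
river: ρ → (-37,4,40)
ρ-cycle length = 6 (tail of 0 descent steps not counted)

6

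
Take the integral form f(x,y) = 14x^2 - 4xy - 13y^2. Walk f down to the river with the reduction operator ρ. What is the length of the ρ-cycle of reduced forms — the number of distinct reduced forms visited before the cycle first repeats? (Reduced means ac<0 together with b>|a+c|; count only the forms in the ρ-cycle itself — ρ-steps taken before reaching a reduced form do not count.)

D = 744, ⌊√D⌋ = 27
descent: ρ → (-13,4,14)  [lands on river]
river: ρ → (14,24,-3)
river: ρ → (-3,24,14)
river: ρ → (14,4,-13)
river: ρ → (-13,22,5)
river: ρ → (5,18,-21)
river: ρ → (-21,24,2)
river: ρ → (2,24,-21)
river: ρ → (-21,18,5)
river: ρ → (5,22,-13)
ρ-cycle length = 10 (tail of 1 descent step not counted)

10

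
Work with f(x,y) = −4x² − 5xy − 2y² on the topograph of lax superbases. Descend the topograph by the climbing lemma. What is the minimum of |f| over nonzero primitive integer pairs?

translate: b→-3 (≡5 mod 8), so (4,5,2)→(4,-3,1)
flip: (4,-3,1)→(1,3,4)
translate: b→1 (≡3 mod 2), so (1,3,4)→(1,1,2)
reduced (well bottom): (1,1,2) with a≤c, −a<b≤a
well minimum |f| = |-1| = 1 (negative-definite)

1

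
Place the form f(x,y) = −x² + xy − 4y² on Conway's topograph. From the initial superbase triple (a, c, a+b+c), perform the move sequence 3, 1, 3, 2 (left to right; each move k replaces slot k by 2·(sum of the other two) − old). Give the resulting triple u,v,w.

start (-1,-4,-4) = (f(1,0),f(0,1),f(1,1))
replace slot 3: 2·((-1)+(-4)) − (-4) = -6 → (-1,-4,-6)
replace slot 1: 2·((-4)+(-6)) − (-1) = -19 → (-19,-4,-6)
replace slot 3: 2·((-19)+(-4)) − (-6) = -40 → (-19,-4,-40)
replace slot 2: 2·((-19)+(-40)) − (-4) = -114 → (-19,-114,-40)

-19,-114,-40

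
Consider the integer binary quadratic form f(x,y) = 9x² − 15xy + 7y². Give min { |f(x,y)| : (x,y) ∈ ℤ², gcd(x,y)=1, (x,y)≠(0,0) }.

translate: b→3 (≡-15 mod 18), so (9,-15,7)→(9,3,1)
flip: (9,3,1)→(1,-3,9)
translate: b→1 (≡-3 mod 2), so (1,-3,9)→(1,1,7)
reduced (well bottom): (1,1,7) with a≤c, −a<b≤a
well minimum = a = 1

1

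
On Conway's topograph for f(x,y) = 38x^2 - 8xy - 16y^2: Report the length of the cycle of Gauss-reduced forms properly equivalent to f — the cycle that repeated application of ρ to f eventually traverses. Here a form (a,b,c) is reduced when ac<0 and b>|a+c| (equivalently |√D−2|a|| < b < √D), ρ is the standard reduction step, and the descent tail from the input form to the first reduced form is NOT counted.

D = 2496, ⌊√D⌋ = 49
descent: ρ → (-16,40,14)  [lands on river]
river: ρ → (14,44,-10)
river: ρ → (-10,36,30)
river: ρ → (30,24,-16)
ρ-cycle length = 4 (tail of 1 descent step not counted)

4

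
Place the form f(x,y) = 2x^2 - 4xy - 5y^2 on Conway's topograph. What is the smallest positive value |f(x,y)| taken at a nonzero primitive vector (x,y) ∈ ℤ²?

descent: ρ → (-5,4,2)  [lands on river]
river: ρ → (2,4,-5)
river: ρ → (-5,6,1)
river: ρ → (1,6,-5)
closes: descent 1, river 4
min |a| on river = 1

1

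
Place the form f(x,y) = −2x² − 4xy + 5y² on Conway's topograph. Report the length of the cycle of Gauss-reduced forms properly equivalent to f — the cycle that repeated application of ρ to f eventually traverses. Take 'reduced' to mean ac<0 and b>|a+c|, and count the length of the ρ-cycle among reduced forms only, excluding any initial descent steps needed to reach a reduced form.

D = 56, ⌊√D⌋ = 7
descent: ρ → (5,4,-2)  [lands on river]
river: ρ → (-2,4,5)
river: ρ → (5,6,-1)
river: ρ → (-1,6,5)
ρ-cycle length = 4 (tail of 1 descent step not counted)

4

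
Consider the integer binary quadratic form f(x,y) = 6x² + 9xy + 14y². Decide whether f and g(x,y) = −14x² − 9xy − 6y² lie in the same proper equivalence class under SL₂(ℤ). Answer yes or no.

D₁ = -255, D₂ = -255
f: translate: b→-3 (≡9 mod 12), so (6,9,14)→(6,-3,11)
f: reduced (well bottom): (6,-3,11) with a≤c, −a<b≤a
g is negative-definite; reduce −g:
−g: flip: (14,9,6)→(6,-9,14)
−g: translate: b→3 (≡-9 mod 12), so (6,-9,14)→(6,3,11)
−g: reduced (well bottom): (6,3,11) with a≤c, −a<b≤a
flip sign back: reduced form of g is (-6,-3,-11)
reduced forms (6, -3, 11) vs (-6, -3, -11) ⇒ inequivalent

no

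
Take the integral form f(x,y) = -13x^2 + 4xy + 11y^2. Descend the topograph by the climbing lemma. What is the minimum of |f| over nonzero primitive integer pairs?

river: ρ → (11,18,-6)
river: ρ → (-6,18,11)
river: ρ → (11,4,-13)
river: ρ → (-13,22,2)
river: ρ → (2,22,-13)
river: ρ → (-13,4,11)
closes: descent 0, river 6
min |a| on river = 2

2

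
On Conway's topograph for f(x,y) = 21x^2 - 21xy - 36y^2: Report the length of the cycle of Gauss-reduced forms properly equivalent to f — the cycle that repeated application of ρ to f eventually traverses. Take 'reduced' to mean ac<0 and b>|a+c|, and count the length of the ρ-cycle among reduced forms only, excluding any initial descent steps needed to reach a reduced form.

D = 3465, ⌊√D⌋ = 58
descent: ρ → (-36,21,21)  [lands on river]
river: ρ → (21,21,-36)
river: ρ → (-36,51,6)
river: ρ → (6,57,-9)
river: ρ → (-9,51,24)
river: ρ → (24,45,-15)
river: ρ → (-15,45,24)
river: ρ → (24,51,-9)
river: ρ → (-9,57,6)
river: ρ → (6,51,-36)
ρ-cycle length = 10 (tail of 1 descent step not counted)

10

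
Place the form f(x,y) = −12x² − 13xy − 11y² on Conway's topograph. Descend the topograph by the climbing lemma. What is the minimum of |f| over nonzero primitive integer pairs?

translate: b→-11 (≡13 mod 24), so (12,13,11)→(12,-11,10)
flip: (12,-11,10)→(10,11,12)
translate: b→-9 (≡11 mod 20), so (10,11,12)→(10,-9,11)
reduced (well bottom): (10,-9,11) with a≤c, −a<b≤a
well minimum |f| = |-10| = 10 (negative-definite)

10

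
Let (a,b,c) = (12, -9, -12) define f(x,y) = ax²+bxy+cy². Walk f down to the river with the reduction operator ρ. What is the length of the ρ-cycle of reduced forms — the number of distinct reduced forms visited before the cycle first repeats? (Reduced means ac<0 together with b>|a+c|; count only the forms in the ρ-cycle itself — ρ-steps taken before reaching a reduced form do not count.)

D = 657, ⌊√D⌋ = 25
descent: ρ → (-12,9,12)  [lands on river]
river: ρ → (12,15,-9)
river: ρ → (-9,21,6)
river: ρ → (6,15,-18)
river: ρ → (-18,21,3)
river: ρ → (3,21,-18)
river: ρ → (-18,15,6)
river: ρ → (6,21,-9)
river: ρ → (-9,15,12)
river: ρ → (12,9,-12)
river: ρ → (-12,15,9)
river: ρ → (9,21,-6)
river: ρ → (-6,15,18)
river: ρ → (18,21,-3)
river: ρ → (-3,21,18)
river: ρ → (18,15,-6)
river: ρ → (-6,21,9)
river: ρ → (9,15,-12)
ρ-cycle length = 18 (tail of 1 descent step not counted)

18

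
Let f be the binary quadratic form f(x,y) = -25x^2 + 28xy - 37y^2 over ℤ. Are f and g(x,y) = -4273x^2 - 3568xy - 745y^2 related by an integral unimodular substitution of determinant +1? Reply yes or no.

D₁ = -2916, D₂ = -2916
f is negative-definite; reduce −f:
−f: translate: b→22 (≡-28 mod 50), so (25,-28,37)→(25,22,34)
−f: reduced (well bottom): (25,22,34) with a≤c, −a<b≤a
flip sign back: reduced form of f is (-25,-22,-34)
g is negative-definite; reduce −g:
−g: flip: (4273,3568,745)→(745,-3568,4273)
−g: translate: b→-588 (≡-3568 mod 1490), so (745,-3568,4273)→(745,-588,117)
−g: flip: (745,-588,117)→(117,588,745)
−g: translate: b→-114 (≡588 mod 234), so (117,588,745)→(117,-114,34)
−g: flip: (117,-114,34)→(34,114,117)
−g: translate: b→-22 (≡114 mod 68), so (34,114,117)→(34,-22,25)
−g: flip: (34,-22,25)→(25,22,34)
−g: reduced (well bottom): (25,22,34) with a≤c, −a<b≤a
flip sign back: reduced form of g is (-25,-22,-34)
reduced forms (-25, -22, -34) vs (-25, -22, -34) ⇒ equivalent

yes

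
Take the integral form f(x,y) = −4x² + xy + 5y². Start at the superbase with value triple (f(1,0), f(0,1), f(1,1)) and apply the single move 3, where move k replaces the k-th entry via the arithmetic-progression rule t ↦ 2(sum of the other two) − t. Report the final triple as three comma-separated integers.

start (-4,5,2) = (f(1,0),f(0,1),f(1,1))
replace slot 3: 2·((-4)+5) − 2 = 0 → (-4,5,0)

-4,5,0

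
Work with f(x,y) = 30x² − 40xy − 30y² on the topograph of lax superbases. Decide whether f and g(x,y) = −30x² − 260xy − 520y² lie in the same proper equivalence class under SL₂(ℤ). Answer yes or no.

D₁ = 5200, D₂ = 5200
river cycle of f (length 10): (-30, 40, 30), (30, 20, -40), (-40, 60, 10), (10, 60, -40), (-40, 20, 30), (30, 40, -30), (-30, 20, 40), (40, 60, -10), (-10, 60, 40), (40, 20, -30)
river cycle of g (length 10): (-30, 40, 30), (30, 20, -40), (-40, 60, 10), (10, 60, -40), (-40, 20, 30), (30, 40, -30), (-30, 20, 40), (40, 60, -10), (-10, 60, 40), (40, 20, -30)
cycles coincide ⇒ equivalent

yes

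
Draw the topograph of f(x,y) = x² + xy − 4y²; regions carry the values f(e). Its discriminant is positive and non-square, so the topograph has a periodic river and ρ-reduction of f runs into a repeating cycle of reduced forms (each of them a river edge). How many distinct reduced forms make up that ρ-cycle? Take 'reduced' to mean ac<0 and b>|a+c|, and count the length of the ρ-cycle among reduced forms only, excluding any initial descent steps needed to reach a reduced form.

D = 17, ⌊√D⌋ = 4
descent: ρ → (-4,-1,1)
descent: ρ → (1,3,-2)  [lands on river]
river: ρ → (-2,1,2)
river: ρ → (2,3,-1)
river: ρ → (-1,3,2)
river: ρ → (2,1,-2)
river: ρ → (-2,3,1)
ρ-cycle length = 6 (tail of 2 descent steps not counted)

6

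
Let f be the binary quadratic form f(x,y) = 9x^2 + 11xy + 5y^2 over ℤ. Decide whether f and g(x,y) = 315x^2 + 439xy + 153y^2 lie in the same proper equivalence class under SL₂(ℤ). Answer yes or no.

D₁ = -59, D₂ = -59
f: translate: b→-7 (≡11 mod 18), so (9,11,5)→(9,-7,3)
f: flip: (9,-7,3)→(3,7,9)
f: translate: b→1 (≡7 mod 6), so (3,7,9)→(3,1,5)
f: reduced (well bottom): (3,1,5) with a≤c, −a<b≤a
g: translate: b→-191 (≡439 mod 630), so (315,439,153)→(315,-191,29)
g: flip: (315,-191,29)→(29,191,315)
g: translate: b→17 (≡191 mod 58), so (29,191,315)→(29,17,3)
g: flip: (29,17,3)→(3,-17,29)
g: translate: b→1 (≡-17 mod 6), so (3,-17,29)→(3,1,5)
g: reduced (well bottom): (3,1,5) with a≤c, −a<b≤a
reduced forms (3, 1, 5) vs (3, 1, 5) ⇒ equivalent

yes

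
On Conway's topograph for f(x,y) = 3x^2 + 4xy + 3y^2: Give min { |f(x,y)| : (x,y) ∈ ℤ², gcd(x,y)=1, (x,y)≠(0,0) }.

translate: b→-2 (≡4 mod 6), so (3,4,3)→(3,-2,2)
flip: (3,-2,2)→(2,2,3)
reduced (well bottom): (2,2,3) with a≤c, −a<b≤a
well minimum = a = 2

2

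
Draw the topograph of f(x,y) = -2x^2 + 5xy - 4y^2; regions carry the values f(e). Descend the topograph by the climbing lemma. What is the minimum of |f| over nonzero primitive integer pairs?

translate: b→-1 (≡-5 mod 4), so (2,-5,4)→(2,-1,1)
flip: (2,-1,1)→(1,1,2)
reduced (well bottom): (1,1,2) with a≤c, −a<b≤a
well minimum |f| = |-1| = 1 (negative-definite)

1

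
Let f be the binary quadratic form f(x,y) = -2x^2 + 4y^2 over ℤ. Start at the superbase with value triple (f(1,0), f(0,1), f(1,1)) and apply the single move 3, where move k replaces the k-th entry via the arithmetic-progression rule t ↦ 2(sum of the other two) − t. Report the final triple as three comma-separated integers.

start (-2,4,2) = (f(1,0),f(0,1),f(1,1))
replace slot 3: 2·((-2)+4) − 2 = 2 → (-2,4,2)

-2,4,2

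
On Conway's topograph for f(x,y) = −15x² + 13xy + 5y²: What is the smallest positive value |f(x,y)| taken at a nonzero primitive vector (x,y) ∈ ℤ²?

river: ρ → (5,17,-9)
river: ρ → (-9,19,3)
river: ρ → (3,17,-15)
river: ρ → (-15,13,5)
closes: descent 0, river 4
min |a| on river = 3

3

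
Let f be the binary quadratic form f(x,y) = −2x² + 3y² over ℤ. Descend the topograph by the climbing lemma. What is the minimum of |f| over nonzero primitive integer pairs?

descent: ρ → (3,0,-2)
descent: ρ → (-2,4,1)  [lands on river]
river: ρ → (1,4,-2)
closes: descent 2, river 2
min |a| on river = 1

1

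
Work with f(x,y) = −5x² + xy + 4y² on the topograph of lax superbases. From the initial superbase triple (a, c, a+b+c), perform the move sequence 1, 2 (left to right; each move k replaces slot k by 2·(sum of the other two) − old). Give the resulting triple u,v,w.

start (-5,4,0) = (f(1,0),f(0,1),f(1,1))
replace slot 1: 2·(4+0) − (-5) = 13 → (13,4,0)
replace slot 2: 2·(13+0) − 4 = 22 → (13,22,0)

13,22,0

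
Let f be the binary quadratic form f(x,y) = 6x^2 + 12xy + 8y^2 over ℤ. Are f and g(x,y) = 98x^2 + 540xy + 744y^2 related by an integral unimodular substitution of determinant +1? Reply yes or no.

D₁ = -48, D₂ = -48
f: translate: b→0 (≡12 mod 12), so (6,12,8)→(6,0,2)
f: flip: (6,0,2)→(2,0,6)
f: reduced (well bottom): (2,0,6) with a≤c, −a<b≤a
g: translate: b→-48 (≡540 mod 196), so (98,540,744)→(98,-48,6)
g: flip: (98,-48,6)→(6,48,98)
g: translate: b→0 (≡48 mod 12), so (6,48,98)→(6,0,2)
g: flip: (6,0,2)→(2,0,6)
g: reduced (well bottom): (2,0,6) with a≤c, −a<b≤a
reduced forms (2, 0, 6) vs (2, 0, 6) ⇒ equivalent

yes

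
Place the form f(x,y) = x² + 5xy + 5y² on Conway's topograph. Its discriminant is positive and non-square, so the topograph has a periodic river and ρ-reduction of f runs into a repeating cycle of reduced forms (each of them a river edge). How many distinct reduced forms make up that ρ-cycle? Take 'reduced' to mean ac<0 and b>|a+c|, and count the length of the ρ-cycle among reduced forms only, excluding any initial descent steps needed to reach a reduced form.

D = 5, ⌊√D⌋ = 2
descent: ρ → (5,5,1)
descent: ρ → (1,1,-1)  [lands on river]
river: ρ → (-1,1,1)
ρ-cycle length = 2 (tail of 2 descent steps not counted)

2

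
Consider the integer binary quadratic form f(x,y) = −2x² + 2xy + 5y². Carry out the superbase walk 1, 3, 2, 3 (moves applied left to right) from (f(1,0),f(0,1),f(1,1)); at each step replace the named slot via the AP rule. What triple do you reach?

start (-2,5,5) = (f(1,0),f(0,1),f(1,1))
replace slot 1: 2·(5+5) − (-2) = 22 → (22,5,5)
replace slot 3: 2·(22+5) − 5 = 49 → (22,5,49)
replace slot 2: 2·(22+49) − 5 = 137 → (22,137,49)
replace slot 3: 2·(22+137) − 49 = 269 → (22,137,269)

22,137,269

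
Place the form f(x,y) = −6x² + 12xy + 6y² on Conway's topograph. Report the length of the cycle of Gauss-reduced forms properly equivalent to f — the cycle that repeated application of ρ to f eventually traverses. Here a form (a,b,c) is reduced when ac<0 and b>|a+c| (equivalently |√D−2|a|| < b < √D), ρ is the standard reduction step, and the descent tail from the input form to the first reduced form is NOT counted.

D = 288, ⌊√D⌋ = 16
river: ρ → (6,12,-6)
river: ρ → (-6,12,6)
ρ-cycle length = 2 (tail of 0 descent steps not counted)

2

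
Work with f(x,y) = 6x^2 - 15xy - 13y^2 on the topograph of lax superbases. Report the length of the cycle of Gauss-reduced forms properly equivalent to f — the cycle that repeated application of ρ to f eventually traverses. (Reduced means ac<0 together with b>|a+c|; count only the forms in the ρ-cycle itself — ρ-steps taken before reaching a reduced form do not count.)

D = 537, ⌊√D⌋ = 23
descent: ρ → (-13,15,6)  [lands on river]
river: ρ → (6,21,-4)
river: ρ → (-4,19,11)
river: ρ → (11,3,-12)
river: ρ → (-12,21,2)
river: ρ → (2,23,-1)
river: ρ → (-1,23,2)
river: ρ → (2,21,-12)
river: ρ → (-12,3,11)
river: ρ → (11,19,-4)
river: ρ → (-4,21,6)
river: ρ → (6,15,-13)
river: ρ → (-13,11,8)
river: ρ → (8,21,-3)
river: ρ → (-3,21,8)
river: ρ → (8,11,-13)
ρ-cycle length = 16 (tail of 1 descent step not counted)

16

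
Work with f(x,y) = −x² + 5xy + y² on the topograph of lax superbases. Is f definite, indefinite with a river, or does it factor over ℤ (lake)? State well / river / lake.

D = b²−4ac = 5² − 4·(-1)·1 = 29
D > 0 non-square ⇒ indefinite ⇒ periodic river

river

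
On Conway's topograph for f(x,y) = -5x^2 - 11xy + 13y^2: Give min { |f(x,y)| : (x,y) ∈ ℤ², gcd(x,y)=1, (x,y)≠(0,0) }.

descent: ρ → (13,11,-5)  [lands on river]
river: ρ → (-5,19,1)
river: ρ → (1,19,-5)
river: ρ → (-5,11,13)
river: ρ → (13,15,-3)
river: ρ → (-3,15,13)
closes: descent 1, river 6
min |a| on river = 1

1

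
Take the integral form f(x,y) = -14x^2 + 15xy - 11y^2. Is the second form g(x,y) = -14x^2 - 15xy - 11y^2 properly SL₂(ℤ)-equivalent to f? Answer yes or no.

D₁ = -391, D₂ = -391
f is negative-definite; reduce −f:
−f: translate: b→13 (≡-15 mod 28), so (14,-15,11)→(14,13,10)
−f: flip: (14,13,10)→(10,-13,14)
−f: translate: b→7 (≡-13 mod 20), so (10,-13,14)→(10,7,11)
−f: reduced (well bottom): (10,7,11) with a≤c, −a<b≤a
flip sign back: reduced form of f is (-10,-7,-11)
g is negative-definite; reduce −g:
−g: translate: b→-13 (≡15 mod 28), so (14,15,11)→(14,-13,10)
−g: flip: (14,-13,10)→(10,13,14)
−g: translate: b→-7 (≡13 mod 20), so (10,13,14)→(10,-7,11)
−g: reduced (well bottom): (10,-7,11) with a≤c, −a<b≤a
flip sign back: reduced form of g is (-10,7,-11)
reduced forms (-10, -7, -11) vs (-10, 7, -11) ⇒ inequivalent

no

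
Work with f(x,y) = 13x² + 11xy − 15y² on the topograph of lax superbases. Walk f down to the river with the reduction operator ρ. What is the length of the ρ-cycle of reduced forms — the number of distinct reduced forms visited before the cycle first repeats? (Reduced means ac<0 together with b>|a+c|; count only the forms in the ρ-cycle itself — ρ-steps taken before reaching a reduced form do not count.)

D = 901, ⌊√D⌋ = 30
river: ρ → (-15,19,9)
river: ρ → (9,17,-17)
river: ρ → (-17,17,9)
river: ρ → (9,19,-15)
river: ρ → (-15,11,13)
river: ρ → (13,15,-13)
river: ρ → (-13,11,15)
river: ρ → (15,19,-9)
river: ρ → (-9,17,17)
river: ρ → (17,17,-9)
river: ρ → (-9,19,15)
river: ρ → (15,11,-13)
river: ρ → (-13,15,13)
river: ρ → (13,11,-15)
ρ-cycle length = 14 (tail of 0 descent steps not counted)

14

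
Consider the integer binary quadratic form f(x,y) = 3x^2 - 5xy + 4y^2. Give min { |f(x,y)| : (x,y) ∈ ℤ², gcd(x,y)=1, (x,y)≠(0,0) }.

translate: b→1 (≡-5 mod 6), so (3,-5,4)→(3,1,2)
flip: (3,1,2)→(2,-1,3)
reduced (well bottom): (2,-1,3) with a≤c, −a<b≤a
well minimum = a = 2

2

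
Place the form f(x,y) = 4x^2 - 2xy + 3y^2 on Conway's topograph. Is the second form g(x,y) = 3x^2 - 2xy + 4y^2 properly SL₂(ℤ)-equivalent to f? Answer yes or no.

D₁ = -44, D₂ = -44
f: flip: (4,-2,3)→(3,2,4)
f: reduced (well bottom): (3,2,4) with a≤c, −a<b≤a
g: reduced (well bottom): (3,-2,4) with a≤c, −a<b≤a
reduced forms (3, 2, 4) vs (3, -2, 4) ⇒ inequivalent

no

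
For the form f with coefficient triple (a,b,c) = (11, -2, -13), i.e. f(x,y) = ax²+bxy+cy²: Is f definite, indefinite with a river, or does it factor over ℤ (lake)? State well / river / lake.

D = b²−4ac = (-2)² − 4·11·(-13) = 576
D = 24² is a perfect square ⇒ form factors over ℤ ⇒ lakes

lake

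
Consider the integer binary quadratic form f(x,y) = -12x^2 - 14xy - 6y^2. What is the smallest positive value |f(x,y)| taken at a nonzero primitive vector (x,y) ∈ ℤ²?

translate: b→-10 (≡14 mod 24), so (12,14,6)→(12,-10,4)
flip: (12,-10,4)→(4,10,12)
translate: b→2 (≡10 mod 8), so (4,10,12)→(4,2,6)
reduced (well bottom): (4,2,6) with a≤c, −a<b≤a
well minimum |f| = |-4| = 4 (negative-definite)

4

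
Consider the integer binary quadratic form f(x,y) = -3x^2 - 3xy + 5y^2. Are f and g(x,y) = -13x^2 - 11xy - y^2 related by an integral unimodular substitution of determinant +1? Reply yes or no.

D₁ = 69, D₂ = 69
river cycle of f (length 4): (5, 3, -3), (-3, 3, 5), (5, 7, -1), (-1, 7, 5)
river cycle of g (length 4): (-1, 7, 5), (5, 3, -3), (-3, 3, 5), (5, 7, -1)
cycles coincide ⇒ equivalent

yes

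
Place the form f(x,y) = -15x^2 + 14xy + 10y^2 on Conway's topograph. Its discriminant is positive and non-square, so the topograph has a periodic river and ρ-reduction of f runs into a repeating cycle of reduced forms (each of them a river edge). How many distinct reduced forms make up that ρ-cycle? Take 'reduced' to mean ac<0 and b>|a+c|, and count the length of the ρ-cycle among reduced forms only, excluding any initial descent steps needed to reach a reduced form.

D = 796, ⌊√D⌋ = 28
river: ρ → (10,26,-3)
river: ρ → (-3,28,1)
river: ρ → (1,28,-3)
river: ρ → (-3,26,10)
river: ρ → (10,14,-15)
river: ρ → (-15,16,9)
river: ρ → (9,20,-11)
river: ρ → (-11,24,5)
river: ρ → (5,26,-6)
river: ρ → (-6,22,13)
river: ρ → (13,4,-15)
river: ρ → (-15,26,2)
river: ρ → (2,26,-15)
river: ρ → (-15,4,13)
river: ρ → (13,22,-6)
river: ρ → (-6,26,5)
river: ρ → (5,24,-11)
river: ρ → (-11,20,9)
river: ρ → (9,16,-15)
river: ρ → (-15,14,10)
ρ-cycle length = 20 (tail of 0 descent steps not counted)

20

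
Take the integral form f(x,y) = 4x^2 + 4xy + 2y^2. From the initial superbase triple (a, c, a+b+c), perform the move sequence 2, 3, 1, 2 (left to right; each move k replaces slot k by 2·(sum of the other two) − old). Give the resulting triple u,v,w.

start (4,2,10) = (f(1,0),f(0,1),f(1,1))
replace slot 2: 2·(4+10) − 2 = 26 → (4,26,10)
replace slot 3: 2·(4+26) − 10 = 50 → (4,26,50)
replace slot 1: 2·(26+50) − 4 = 148 → (148,26,50)
replace slot 2: 2·(148+50) − 26 = 370 → (148,370,50)

148,370,50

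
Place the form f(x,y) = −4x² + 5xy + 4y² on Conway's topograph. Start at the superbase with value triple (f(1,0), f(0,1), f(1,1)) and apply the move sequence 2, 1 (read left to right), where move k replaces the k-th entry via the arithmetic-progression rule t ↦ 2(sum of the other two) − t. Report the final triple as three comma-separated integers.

start (-4,4,5) = (f(1,0),f(0,1),f(1,1))
replace slot 2: 2·((-4)+5) − 4 = -2 → (-4,-2,5)
replace slot 1: 2·((-2)+5) − (-4) = 10 → (10,-2,5)

10,-2,5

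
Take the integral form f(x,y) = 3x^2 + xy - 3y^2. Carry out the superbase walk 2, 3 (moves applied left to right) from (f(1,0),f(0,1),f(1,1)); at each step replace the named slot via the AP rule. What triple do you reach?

start (3,-3,1) = (f(1,0),f(0,1),f(1,1))
replace slot 2: 2·(3+1) − (-3) = 11 → (3,11,1)
replace slot 3: 2·(3+11) − 1 = 27 → (3,11,27)

3,11,27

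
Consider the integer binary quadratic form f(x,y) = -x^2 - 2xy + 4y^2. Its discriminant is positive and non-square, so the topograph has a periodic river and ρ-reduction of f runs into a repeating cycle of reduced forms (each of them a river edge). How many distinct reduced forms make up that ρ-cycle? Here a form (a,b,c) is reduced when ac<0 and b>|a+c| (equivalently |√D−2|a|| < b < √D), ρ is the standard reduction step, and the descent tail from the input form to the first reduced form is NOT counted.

D = 20, ⌊√D⌋ = 4
descent: ρ → (4,2,-1)
descent: ρ → (-1,4,1)  [lands on river]
river: ρ → (1,4,-1)
ρ-cycle length = 2 (tail of 2 descent steps not counted)

2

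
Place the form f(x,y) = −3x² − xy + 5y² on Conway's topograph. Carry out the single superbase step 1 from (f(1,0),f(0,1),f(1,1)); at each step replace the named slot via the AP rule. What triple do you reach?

start (-3,5,1) = (f(1,0),f(0,1),f(1,1))
replace slot 1: 2·(5+1) − (-3) = 15 → (15,5,1)

15,5,1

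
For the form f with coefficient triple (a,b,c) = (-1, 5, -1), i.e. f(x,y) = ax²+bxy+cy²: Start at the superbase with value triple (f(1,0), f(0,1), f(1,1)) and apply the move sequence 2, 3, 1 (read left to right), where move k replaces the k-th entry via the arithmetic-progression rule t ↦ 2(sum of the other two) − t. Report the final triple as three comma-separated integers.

start (-1,-1,3) = (f(1,0),f(0,1),f(1,1))
replace slot 2: 2·((-1)+3) − (-1) = 5 → (-1,5,3)
replace slot 3: 2·((-1)+5) − 3 = 5 → (-1,5,5)
replace slot 1: 2·(5+5) − (-1) = 21 → (21,5,5)

21,5,5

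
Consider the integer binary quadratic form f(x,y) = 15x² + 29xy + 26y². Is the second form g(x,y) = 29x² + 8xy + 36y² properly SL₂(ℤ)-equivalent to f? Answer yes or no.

D₁ = -719, D₂ = -4112
discriminants differ ⇒ not SL₂(ℤ)-equivalent

no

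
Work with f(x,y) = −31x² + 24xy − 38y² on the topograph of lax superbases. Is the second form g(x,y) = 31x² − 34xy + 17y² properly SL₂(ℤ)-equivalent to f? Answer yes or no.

D₁ = -4136, D₂ = -952
discriminants differ ⇒ not SL₂(ℤ)-equivalent

no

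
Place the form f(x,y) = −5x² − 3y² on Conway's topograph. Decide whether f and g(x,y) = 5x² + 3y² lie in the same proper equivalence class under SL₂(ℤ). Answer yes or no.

D₁ = -60, D₂ = -60
f is negative-definite; reduce −f:
−f: flip: (5,0,3)→(3,0,5)
−f: reduced (well bottom): (3,0,5) with a≤c, −a<b≤a
flip sign back: reduced form of f is (-3,0,-5)
g: flip: (5,0,3)→(3,0,5)
g: reduced (well bottom): (3,0,5) with a≤c, −a<b≤a
reduced forms (-3, 0, -5) vs (3, 0, 5) ⇒ inequivalent

no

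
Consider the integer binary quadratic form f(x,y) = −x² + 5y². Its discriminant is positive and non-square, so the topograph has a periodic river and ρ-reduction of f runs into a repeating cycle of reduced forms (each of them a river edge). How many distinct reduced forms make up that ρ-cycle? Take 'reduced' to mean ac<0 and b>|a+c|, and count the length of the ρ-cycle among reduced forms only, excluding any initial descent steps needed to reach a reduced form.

D = 20, ⌊√D⌋ = 4
descent: ρ → (5,0,-1)
descent: ρ → (-1,4,1)  [lands on river]
river: ρ → (1,4,-1)
ρ-cycle length = 2 (tail of 2 descent steps not counted)

2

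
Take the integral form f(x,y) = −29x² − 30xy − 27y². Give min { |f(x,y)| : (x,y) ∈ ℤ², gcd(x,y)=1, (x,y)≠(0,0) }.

translate: b→-28 (≡30 mod 58), so (29,30,27)→(29,-28,26)
flip: (29,-28,26)→(26,28,29)
translate: b→-24 (≡28 mod 52), so (26,28,29)→(26,-24,27)
reduced (well bottom): (26,-24,27) with a≤c, −a<b≤a
well minimum |f| = |-26| = 26 (negative-definite)

26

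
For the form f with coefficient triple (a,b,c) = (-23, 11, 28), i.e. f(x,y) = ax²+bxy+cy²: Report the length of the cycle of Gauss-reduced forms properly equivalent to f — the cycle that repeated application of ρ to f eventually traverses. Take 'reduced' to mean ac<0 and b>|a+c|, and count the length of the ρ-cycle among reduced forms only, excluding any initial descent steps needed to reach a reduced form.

D = 2697, ⌊√D⌋ = 51
river: ρ → (28,45,-6)
river: ρ → (-6,51,4)
river: ρ → (4,45,-42)
river: ρ → (-42,39,7)
river: ρ → (7,45,-24)
river: ρ → (-24,51,1)
river: ρ → (1,51,-24)
river: ρ → (-24,45,7)
river: ρ → (7,39,-42)
river: ρ → (-42,45,4)
river: ρ → (4,51,-6)
river: ρ → (-6,45,28)
river: ρ → (28,11,-23)
river: ρ → (-23,35,16)
river: ρ → (16,29,-29)
river: ρ → (-29,29,16)
river: ρ → (16,35,-23)
river: ρ → (-23,11,28)
ρ-cycle length = 18 (tail of 0 descent steps not counted)

18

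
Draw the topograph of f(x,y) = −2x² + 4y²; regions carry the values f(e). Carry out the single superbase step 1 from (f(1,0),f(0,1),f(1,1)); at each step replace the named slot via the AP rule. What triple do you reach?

start (-2,4,2) = (f(1,0),f(0,1),f(1,1))
replace slot 1: 2·(4+2) − (-2) = 14 → (14,4,2)

14,4,2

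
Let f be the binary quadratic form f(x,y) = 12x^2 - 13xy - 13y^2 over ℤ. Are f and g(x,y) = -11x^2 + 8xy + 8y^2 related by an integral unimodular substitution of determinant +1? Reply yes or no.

D₁ = 793, D₂ = 416
discriminants differ ⇒ not SL₂(ℤ)-equivalent

no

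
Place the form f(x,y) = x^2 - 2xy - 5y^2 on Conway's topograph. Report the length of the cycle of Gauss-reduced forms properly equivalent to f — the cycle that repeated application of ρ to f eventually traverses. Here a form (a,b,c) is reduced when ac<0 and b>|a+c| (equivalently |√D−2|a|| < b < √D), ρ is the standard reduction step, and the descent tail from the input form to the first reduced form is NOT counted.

D = 24, ⌊√D⌋ = 4
descent: ρ → (-5,2,1)
descent: ρ → (1,4,-2)  [lands on river]
river: ρ → (-2,4,1)
ρ-cycle length = 2 (tail of 2 descent steps not counted)

2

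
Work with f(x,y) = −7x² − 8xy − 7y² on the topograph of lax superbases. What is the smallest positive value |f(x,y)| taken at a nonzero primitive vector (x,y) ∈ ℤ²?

translate: b→-6 (≡8 mod 14), so (7,8,7)→(7,-6,6)
flip: (7,-6,6)→(6,6,7)
reduced (well bottom): (6,6,7) with a≤c, −a<b≤a
well minimum |f| = |-6| = 6 (negative-definite)

6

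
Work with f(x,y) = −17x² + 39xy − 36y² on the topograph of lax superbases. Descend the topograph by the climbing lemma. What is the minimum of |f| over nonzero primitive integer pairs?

translate: b→-5 (≡-39 mod 34), so (17,-39,36)→(17,-5,14)
flip: (17,-5,14)→(14,5,17)
reduced (well bottom): (14,5,17) with a≤c, −a<b≤a
well minimum |f| = |-14| = 14 (negative-definite)

14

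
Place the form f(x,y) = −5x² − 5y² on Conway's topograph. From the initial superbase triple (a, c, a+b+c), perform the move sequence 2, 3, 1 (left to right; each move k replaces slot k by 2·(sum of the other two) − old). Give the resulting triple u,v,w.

start (-5,-5,-10) = (f(1,0),f(0,1),f(1,1))
replace slot 2: 2·((-5)+(-10)) − (-5) = -25 → (-5,-25,-10)
replace slot 3: 2·((-5)+(-25)) − (-10) = -50 → (-5,-25,-50)
replace slot 1: 2·((-25)+(-50)) − (-5) = -145 → (-145,-25,-50)

-145,-25,-50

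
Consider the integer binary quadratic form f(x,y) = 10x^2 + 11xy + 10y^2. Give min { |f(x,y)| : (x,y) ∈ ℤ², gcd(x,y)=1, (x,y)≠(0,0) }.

translate: b→-9 (≡11 mod 20), so (10,11,10)→(10,-9,9)
flip: (10,-9,9)→(9,9,10)
reduced (well bottom): (9,9,10) with a≤c, −a<b≤a
well minimum = a = 9

9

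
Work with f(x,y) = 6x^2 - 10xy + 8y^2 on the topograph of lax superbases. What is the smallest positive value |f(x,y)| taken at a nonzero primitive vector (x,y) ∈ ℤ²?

translate: b→2 (≡-10 mod 12), so (6,-10,8)→(6,2,4)
flip: (6,2,4)→(4,-2,6)
reduced (well bottom): (4,-2,6) with a≤c, −a<b≤a
well minimum = a = 4

4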